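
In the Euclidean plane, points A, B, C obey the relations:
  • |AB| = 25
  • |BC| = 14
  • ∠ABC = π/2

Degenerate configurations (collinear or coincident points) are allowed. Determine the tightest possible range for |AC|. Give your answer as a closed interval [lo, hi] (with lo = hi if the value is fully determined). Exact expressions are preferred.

|AC| = √(821)  (≈ 28.6531)

|AB| ∈ {25}
|BC| ∈ {14}
|AC| ∈ {√(821)}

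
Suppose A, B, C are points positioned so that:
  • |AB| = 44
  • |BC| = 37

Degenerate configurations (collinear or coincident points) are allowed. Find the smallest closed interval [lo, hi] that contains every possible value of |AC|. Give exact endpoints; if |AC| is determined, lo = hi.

|AB| ∈ {44}
|BC| ∈ {37}
|AC| ∈ [7, 81]

|AC| ∈ [7, 81]  (≈ [7.0000, 81.0000])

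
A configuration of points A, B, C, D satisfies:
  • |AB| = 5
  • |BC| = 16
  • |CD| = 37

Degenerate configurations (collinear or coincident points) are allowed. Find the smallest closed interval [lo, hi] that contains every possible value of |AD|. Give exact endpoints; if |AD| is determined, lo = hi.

|AB| ∈ {5}
|BC| ∈ {16}
|CD| ∈ {37}
|AC| ∈ [11, 21]
|BD| ∈ [21, 53]
|AD| ∈ [16, 58]

|AD| ∈ [16, 58]  (≈ [16.0000, 58.0000])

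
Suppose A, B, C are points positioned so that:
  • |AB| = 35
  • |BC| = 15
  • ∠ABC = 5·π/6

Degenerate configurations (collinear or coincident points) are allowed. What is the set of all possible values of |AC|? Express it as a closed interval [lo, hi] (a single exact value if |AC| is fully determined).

|AC| = 5·√(21·√(3) + 58)  (≈ 48.5729)

|AB| ∈ {35}
|BC| ∈ {15}
|AC| ∈ {5·√(21·√(3) + 58)}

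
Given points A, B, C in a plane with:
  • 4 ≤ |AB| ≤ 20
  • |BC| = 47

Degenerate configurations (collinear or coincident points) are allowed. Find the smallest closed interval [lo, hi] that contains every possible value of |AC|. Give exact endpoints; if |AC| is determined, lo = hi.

|AC| ∈ [27, 67]  (≈ [27.0000, 67.0000])

|AB| ∈ [4, 20]
|BC| ∈ {47}
|AC| ∈ [27, 67]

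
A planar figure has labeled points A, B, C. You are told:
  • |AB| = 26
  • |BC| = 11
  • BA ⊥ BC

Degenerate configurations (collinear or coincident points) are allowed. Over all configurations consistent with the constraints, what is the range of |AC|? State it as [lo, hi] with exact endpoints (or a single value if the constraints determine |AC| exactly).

|AC| = √(797)  (≈ 28.2312)

|AB| ∈ {26}
|BC| ∈ {11}
|AC| ∈ {√(797)}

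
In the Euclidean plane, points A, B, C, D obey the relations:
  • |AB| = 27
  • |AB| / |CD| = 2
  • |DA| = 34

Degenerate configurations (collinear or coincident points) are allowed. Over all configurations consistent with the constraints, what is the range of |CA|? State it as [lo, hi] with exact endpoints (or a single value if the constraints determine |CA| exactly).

|CA| ∈ [41/2, 95/2]  (≈ [20.5000, 47.5000])

|AB| ∈ {27}
|AD| ∈ {34}
|CD| ∈ {27/2}
|BD| ∈ [7, 61]
|AC| ∈ [41/2, 95/2]
|BC| ∈ [0, 149/2]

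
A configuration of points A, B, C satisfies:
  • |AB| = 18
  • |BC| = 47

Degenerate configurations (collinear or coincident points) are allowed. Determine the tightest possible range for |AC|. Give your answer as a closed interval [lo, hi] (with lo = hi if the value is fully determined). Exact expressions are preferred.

|AB| ∈ {18}
|BC| ∈ {47}
|AC| ∈ [29, 65]

|AC| ∈ [29, 65]  (≈ [29.0000, 65.0000])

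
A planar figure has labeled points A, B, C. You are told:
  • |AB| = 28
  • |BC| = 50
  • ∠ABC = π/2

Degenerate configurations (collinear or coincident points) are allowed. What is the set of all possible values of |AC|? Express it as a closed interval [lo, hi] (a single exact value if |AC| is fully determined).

|AB| ∈ {28}
|BC| ∈ {50}
|AC| ∈ {2·√(821)}

|AC| = 2·√(821)  (≈ 57.3062)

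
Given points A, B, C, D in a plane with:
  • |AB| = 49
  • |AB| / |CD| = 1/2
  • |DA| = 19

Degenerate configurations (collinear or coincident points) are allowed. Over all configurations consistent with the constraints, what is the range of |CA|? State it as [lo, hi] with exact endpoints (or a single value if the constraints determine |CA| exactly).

|AB| ∈ {49}
|AD| ∈ {19}
|CD| ∈ {98}
|BD| ∈ [30, 68]
|AC| ∈ [79, 117]
|BC| ∈ [30, 166]

|CA| ∈ [79, 117]  (≈ [79.0000, 117.0000])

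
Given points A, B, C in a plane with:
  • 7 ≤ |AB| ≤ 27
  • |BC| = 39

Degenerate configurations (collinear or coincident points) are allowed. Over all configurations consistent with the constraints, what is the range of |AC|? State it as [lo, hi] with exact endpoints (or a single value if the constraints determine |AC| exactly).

|AC| ∈ [12, 66]  (≈ [12.0000, 66.0000])

|AB| ∈ [7, 27]
|BC| ∈ {39}
|AC| ∈ [12, 66]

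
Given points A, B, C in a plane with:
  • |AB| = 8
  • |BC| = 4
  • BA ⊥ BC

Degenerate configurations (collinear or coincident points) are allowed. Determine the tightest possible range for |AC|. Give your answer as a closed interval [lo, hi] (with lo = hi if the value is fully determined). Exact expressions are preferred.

|AC| = 4·√(5)  (≈ 8.9443)

|AB| ∈ {8}
|BC| ∈ {4}
|AC| ∈ {4·√(5)}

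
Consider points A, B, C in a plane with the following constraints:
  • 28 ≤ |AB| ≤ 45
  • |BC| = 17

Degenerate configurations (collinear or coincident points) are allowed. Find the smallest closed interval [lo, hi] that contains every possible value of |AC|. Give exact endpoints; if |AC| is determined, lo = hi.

|AC| ∈ [11, 62]  (≈ [11.0000, 62.0000])

|AB| ∈ [28, 45]
|BC| ∈ {17}
|AC| ∈ [11, 62]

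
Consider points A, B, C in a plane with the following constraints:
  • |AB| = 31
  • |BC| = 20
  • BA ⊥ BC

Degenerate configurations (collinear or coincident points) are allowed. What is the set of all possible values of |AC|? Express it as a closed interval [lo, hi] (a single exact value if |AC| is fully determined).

|AC| = √(1361)  (≈ 36.8917)

|AB| ∈ {31}
|BC| ∈ {20}
|AC| ∈ {√(1361)}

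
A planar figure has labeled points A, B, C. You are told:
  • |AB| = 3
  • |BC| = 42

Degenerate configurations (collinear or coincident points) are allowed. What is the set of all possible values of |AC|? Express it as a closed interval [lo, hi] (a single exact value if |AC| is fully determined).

|AC| ∈ [39, 45]  (≈ [39.0000, 45.0000])

|AB| ∈ {3}
|BC| ∈ {42}
|AC| ∈ [39, 45]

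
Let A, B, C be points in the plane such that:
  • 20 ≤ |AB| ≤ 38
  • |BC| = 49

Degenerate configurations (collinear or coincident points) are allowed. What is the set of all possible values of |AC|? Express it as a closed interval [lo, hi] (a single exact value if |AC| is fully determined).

|AB| ∈ [20, 38]
|BC| ∈ {49}
|AC| ∈ [11, 87]

|AC| ∈ [11, 87]  (≈ [11.0000, 87.0000])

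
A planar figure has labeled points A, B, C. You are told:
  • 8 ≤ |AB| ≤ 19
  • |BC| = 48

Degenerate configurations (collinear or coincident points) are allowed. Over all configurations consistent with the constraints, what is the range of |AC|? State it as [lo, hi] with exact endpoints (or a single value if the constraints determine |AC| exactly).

|AB| ∈ [8, 19]
|BC| ∈ {48}
|AC| ∈ [29, 67]

|AC| ∈ [29, 67]  (≈ [29.0000, 67.0000])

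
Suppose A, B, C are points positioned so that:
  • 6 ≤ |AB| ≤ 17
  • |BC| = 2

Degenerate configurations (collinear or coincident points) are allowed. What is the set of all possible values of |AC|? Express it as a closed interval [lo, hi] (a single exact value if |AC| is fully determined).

|AB| ∈ [6, 17]
|BC| ∈ {2}
|AC| ∈ [4, 19]

|AC| ∈ [4, 19]  (≈ [4.0000, 19.0000])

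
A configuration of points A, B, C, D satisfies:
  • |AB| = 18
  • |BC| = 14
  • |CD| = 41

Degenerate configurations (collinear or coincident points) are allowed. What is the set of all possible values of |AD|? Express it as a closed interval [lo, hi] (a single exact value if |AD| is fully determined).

|AB| ∈ {18}
|BC| ∈ {14}
|CD| ∈ {41}
|AC| ∈ [4, 32]
|BD| ∈ [27, 55]
|AD| ∈ [9, 73]

|AD| ∈ [9, 73]  (≈ [9.0000, 73.0000])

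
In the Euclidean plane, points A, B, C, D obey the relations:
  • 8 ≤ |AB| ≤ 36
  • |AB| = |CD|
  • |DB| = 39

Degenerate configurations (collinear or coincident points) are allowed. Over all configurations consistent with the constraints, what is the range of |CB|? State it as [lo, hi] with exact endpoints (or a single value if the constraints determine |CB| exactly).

|CB| ∈ [3, 75]  (≈ [3.0000, 75.0000])

|AB| ∈ [8, 36]
|BD| ∈ {39}
|CD| ∈ [8, 36]
|AD| ∈ [3, 75]
|BC| ∈ [3, 75]
|AC| ∈ [0, 111]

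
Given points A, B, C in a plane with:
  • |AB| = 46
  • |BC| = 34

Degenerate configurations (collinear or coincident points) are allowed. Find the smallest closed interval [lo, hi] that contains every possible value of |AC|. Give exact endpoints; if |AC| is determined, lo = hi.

|AB| ∈ {46}
|BC| ∈ {34}
|AC| ∈ [12, 80]

|AC| ∈ [12, 80]  (≈ [12.0000, 80.0000])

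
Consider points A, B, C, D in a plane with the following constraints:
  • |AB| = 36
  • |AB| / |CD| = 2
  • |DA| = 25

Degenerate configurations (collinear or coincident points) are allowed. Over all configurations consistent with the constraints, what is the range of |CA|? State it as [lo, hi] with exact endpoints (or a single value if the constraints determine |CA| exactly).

|CA| ∈ [7, 43]  (≈ [7.0000, 43.0000])

|AB| ∈ {36}
|AD| ∈ {25}
|CD| ∈ {18}
|BD| ∈ [11, 61]
|AC| ∈ [7, 43]
|BC| ∈ [0, 79]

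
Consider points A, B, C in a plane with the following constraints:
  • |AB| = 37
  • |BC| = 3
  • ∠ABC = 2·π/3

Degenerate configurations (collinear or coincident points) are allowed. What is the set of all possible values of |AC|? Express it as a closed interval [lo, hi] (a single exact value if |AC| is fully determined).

|AB| ∈ {37}
|BC| ∈ {3}
|AC| ∈ {√(1489)}

|AC| = √(1489)  (≈ 38.5876)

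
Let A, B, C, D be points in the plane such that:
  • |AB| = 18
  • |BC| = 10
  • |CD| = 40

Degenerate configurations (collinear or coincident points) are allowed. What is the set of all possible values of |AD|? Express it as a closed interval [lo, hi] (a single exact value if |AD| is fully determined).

|AD| ∈ [12, 68]  (≈ [12.0000, 68.0000])

|AB| ∈ {18}
|BC| ∈ {10}
|CD| ∈ {40}
|AC| ∈ [8, 28]
|BD| ∈ [30, 50]
|AD| ∈ [12, 68]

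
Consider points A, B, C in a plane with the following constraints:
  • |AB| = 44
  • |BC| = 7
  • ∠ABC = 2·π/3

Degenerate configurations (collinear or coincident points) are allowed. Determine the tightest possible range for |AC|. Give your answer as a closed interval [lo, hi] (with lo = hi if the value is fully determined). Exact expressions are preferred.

|AC| = √(2293)  (≈ 47.8853)

|AB| ∈ {44}
|BC| ∈ {7}
|AC| ∈ {√(2293)}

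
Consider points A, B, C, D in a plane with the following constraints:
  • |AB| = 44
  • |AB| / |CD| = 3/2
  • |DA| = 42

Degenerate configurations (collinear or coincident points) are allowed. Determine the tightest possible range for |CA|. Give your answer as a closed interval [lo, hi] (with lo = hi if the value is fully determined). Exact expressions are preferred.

|CA| ∈ [38/3, 214/3]  (≈ [12.6667, 71.3333])

|AB| ∈ {44}
|AD| ∈ {42}
|CD| ∈ {88/3}
|BD| ∈ [2, 86]
|AC| ∈ [38/3, 214/3]
|BC| ∈ [0, 346/3]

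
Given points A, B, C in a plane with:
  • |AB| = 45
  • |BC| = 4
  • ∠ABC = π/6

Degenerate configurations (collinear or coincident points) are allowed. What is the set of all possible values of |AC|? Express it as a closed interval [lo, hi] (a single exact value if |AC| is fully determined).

|AC| = √(2041 - 180·√(3))  (≈ 41.5840)

|AB| ∈ {45}
|BC| ∈ {4}
|AC| ∈ {√(2041 - 180·√(3))}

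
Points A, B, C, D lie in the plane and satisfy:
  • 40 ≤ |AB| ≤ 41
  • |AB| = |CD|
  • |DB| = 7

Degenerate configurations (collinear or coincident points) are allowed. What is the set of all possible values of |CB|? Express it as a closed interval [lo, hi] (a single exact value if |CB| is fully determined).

|AB| ∈ [40, 41]
|BD| ∈ {7}
|CD| ∈ [40, 41]
|AD| ∈ [33, 48]
|BC| ∈ [33, 48]
|AC| ∈ [0, 89]

|CB| ∈ [33, 48]  (≈ [33.0000, 48.0000])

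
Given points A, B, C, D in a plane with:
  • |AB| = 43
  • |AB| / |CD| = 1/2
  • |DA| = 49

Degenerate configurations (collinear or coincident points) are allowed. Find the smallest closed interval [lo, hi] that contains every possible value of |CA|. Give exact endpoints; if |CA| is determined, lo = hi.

|AB| ∈ {43}
|AD| ∈ {49}
|CD| ∈ {86}
|BD| ∈ [6, 92]
|AC| ∈ [37, 135]
|BC| ∈ [0, 178]

|CA| ∈ [37, 135]  (≈ [37.0000, 135.0000])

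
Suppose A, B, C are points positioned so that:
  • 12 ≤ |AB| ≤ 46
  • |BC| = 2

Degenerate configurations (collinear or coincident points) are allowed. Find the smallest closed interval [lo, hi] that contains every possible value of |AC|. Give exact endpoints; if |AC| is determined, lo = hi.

|AC| ∈ [10, 48]  (≈ [10.0000, 48.0000])

|AB| ∈ [12, 46]
|BC| ∈ {2}
|AC| ∈ [10, 48]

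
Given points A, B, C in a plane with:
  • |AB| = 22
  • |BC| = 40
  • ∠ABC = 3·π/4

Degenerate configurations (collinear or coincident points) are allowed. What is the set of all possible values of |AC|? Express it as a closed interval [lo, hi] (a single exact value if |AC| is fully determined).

|AC| = 2·√(220·√(2) + 521)  (≈ 57.6932)

|AB| ∈ {22}
|BC| ∈ {40}
|AC| ∈ {2·√(220·√(2) + 521)}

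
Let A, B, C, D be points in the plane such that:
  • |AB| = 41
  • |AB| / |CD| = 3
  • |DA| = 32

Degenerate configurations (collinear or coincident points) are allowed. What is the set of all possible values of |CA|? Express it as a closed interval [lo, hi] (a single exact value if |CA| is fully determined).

|AB| ∈ {41}
|AD| ∈ {32}
|CD| ∈ {41/3}
|BD| ∈ [9, 73]
|AC| ∈ [55/3, 137/3]
|BC| ∈ [0, 260/3]

|CA| ∈ [55/3, 137/3]  (≈ [18.3333, 45.6667])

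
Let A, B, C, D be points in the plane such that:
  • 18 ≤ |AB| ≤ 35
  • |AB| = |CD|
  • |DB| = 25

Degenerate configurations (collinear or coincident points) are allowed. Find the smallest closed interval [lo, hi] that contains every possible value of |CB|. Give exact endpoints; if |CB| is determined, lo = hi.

|CB| ∈ [0, 60]  (≈ [0.0000, 60.0000])

|AB| ∈ [18, 35]
|BD| ∈ {25}
|CD| ∈ [18, 35]
|AD| ∈ [0, 60]
|BC| ∈ [0, 60]
|AC| ∈ [0, 95]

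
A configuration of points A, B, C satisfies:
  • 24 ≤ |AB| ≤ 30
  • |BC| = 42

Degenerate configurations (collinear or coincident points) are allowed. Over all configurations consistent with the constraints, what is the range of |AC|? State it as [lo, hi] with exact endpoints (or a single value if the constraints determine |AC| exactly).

|AC| ∈ [12, 72]  (≈ [12.0000, 72.0000])

|AB| ∈ [24, 30]
|BC| ∈ {42}
|AC| ∈ [12, 72]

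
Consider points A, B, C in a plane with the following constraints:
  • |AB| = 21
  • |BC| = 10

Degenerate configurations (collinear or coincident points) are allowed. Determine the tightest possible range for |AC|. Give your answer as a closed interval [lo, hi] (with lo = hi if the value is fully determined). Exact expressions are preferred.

|AC| ∈ [11, 31]  (≈ [11.0000, 31.0000])

|AB| ∈ {21}
|BC| ∈ {10}
|AC| ∈ [11, 31]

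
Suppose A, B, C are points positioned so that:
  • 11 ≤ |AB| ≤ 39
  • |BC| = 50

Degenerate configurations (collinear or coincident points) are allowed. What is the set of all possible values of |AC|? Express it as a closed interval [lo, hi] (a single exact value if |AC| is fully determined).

|AC| ∈ [11, 89]  (≈ [11.0000, 89.0000])

|AB| ∈ [11, 39]
|BC| ∈ {50}
|AC| ∈ [11, 89]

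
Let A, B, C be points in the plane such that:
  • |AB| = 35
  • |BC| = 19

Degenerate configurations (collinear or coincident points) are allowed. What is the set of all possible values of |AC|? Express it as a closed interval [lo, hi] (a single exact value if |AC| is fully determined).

|AC| ∈ [16, 54]  (≈ [16.0000, 54.0000])

|AB| ∈ {35}
|BC| ∈ {19}
|AC| ∈ [16, 54]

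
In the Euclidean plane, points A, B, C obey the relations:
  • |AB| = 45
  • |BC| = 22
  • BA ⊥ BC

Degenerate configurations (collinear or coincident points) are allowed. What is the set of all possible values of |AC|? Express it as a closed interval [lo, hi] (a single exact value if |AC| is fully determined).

|AC| = √(2509)  (≈ 50.0899)

|AB| ∈ {45}
|BC| ∈ {22}
|AC| ∈ {√(2509)}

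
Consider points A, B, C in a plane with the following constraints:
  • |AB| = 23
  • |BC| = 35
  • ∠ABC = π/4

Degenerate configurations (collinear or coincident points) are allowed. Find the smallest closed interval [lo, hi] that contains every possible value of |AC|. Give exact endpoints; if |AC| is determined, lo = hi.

|AB| ∈ {23}
|BC| ∈ {35}
|AC| ∈ {√(1754 - 805·√(2))}

|AC| = √(1754 - 805·√(2))  (≈ 24.8104)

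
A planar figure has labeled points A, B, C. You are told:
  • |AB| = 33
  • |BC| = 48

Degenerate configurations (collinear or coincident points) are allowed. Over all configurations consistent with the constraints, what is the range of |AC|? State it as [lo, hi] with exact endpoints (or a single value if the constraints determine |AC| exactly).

|AB| ∈ {33}
|BC| ∈ {48}
|AC| ∈ [15, 81]

|AC| ∈ [15, 81]  (≈ [15.0000, 81.0000])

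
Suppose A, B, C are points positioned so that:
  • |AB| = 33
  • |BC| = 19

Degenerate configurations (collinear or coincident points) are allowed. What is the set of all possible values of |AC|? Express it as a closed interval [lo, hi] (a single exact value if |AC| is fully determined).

|AB| ∈ {33}
|BC| ∈ {19}
|AC| ∈ [14, 52]

|AC| ∈ [14, 52]  (≈ [14.0000, 52.0000])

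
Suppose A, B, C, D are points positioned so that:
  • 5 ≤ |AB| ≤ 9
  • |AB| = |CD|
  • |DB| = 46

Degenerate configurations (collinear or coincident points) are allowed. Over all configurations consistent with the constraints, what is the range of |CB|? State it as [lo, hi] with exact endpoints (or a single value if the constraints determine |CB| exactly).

|CB| ∈ [37, 55]  (≈ [37.0000, 55.0000])

|AB| ∈ [5, 9]
|BD| ∈ {46}
|CD| ∈ [5, 9]
|AD| ∈ [37, 55]
|BC| ∈ [37, 55]
|AC| ∈ [28, 64]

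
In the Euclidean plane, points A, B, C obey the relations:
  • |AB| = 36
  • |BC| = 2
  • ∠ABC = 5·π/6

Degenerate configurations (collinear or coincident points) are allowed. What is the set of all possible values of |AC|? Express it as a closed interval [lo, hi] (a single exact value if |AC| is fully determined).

|AB| ∈ {36}
|BC| ∈ {2}
|AC| ∈ {2·√(18·√(3) + 325)}

|AC| = 2·√(18·√(3) + 325)  (≈ 37.7453)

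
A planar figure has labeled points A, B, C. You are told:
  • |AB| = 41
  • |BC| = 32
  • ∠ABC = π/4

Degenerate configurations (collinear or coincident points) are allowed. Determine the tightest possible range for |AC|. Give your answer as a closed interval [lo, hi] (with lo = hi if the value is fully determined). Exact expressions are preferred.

|AB| ∈ {41}
|BC| ∈ {32}
|AC| ∈ {√(2705 - 1312·√(2))}

|AC| = √(2705 - 1312·√(2))  (≈ 29.1471)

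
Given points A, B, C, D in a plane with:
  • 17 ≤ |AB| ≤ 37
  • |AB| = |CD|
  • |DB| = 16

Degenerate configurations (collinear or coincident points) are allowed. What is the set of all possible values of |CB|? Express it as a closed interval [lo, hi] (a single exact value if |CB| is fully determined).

|AB| ∈ [17, 37]
|BD| ∈ {16}
|CD| ∈ [17, 37]
|AD| ∈ [1, 53]
|BC| ∈ [1, 53]
|AC| ∈ [0, 90]

|CB| ∈ [1, 53]  (≈ [1.0000, 53.0000])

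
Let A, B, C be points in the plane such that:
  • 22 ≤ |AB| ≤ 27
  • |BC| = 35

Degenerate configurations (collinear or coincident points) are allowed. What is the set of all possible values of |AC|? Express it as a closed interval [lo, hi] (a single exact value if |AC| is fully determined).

|AB| ∈ [22, 27]
|BC| ∈ {35}
|AC| ∈ [8, 62]

|AC| ∈ [8, 62]  (≈ [8.0000, 62.0000])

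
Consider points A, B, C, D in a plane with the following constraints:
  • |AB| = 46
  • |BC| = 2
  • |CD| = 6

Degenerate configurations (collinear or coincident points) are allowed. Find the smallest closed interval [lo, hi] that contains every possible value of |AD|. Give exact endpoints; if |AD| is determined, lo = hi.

|AB| ∈ {46}
|BC| ∈ {2}
|CD| ∈ {6}
|AC| ∈ [44, 48]
|BD| ∈ [4, 8]
|AD| ∈ [38, 54]

|AD| ∈ [38, 54]  (≈ [38.0000, 54.0000])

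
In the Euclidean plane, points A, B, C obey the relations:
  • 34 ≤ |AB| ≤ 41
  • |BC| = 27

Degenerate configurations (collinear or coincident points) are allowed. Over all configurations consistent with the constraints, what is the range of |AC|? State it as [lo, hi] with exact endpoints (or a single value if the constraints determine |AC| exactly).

|AC| ∈ [7, 68]  (≈ [7.0000, 68.0000])

|AB| ∈ [34, 41]
|BC| ∈ {27}
|AC| ∈ [7, 68]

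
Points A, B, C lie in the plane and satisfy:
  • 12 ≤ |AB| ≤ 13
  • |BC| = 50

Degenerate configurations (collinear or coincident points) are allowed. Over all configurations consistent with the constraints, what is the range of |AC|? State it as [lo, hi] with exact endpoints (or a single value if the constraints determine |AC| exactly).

|AC| ∈ [37, 63]  (≈ [37.0000, 63.0000])

|AB| ∈ [12, 13]
|BC| ∈ {50}
|AC| ∈ [37, 63]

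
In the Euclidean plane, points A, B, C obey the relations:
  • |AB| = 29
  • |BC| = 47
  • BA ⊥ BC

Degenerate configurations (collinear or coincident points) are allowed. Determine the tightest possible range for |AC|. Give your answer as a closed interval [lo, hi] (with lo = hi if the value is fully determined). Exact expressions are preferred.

|AC| = 5·√(122)  (≈ 55.2268)

|AB| ∈ {29}
|BC| ∈ {47}
|AC| ∈ {5·√(122)}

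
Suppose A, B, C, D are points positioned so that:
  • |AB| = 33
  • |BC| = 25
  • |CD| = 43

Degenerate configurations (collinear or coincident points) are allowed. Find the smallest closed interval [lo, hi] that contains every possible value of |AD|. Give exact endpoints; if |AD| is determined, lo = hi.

|AB| ∈ {33}
|BC| ∈ {25}
|CD| ∈ {43}
|AC| ∈ [8, 58]
|BD| ∈ [18, 68]
|AD| ∈ [0, 101]

|AD| ∈ [0, 101]  (≈ [0.0000, 101.0000])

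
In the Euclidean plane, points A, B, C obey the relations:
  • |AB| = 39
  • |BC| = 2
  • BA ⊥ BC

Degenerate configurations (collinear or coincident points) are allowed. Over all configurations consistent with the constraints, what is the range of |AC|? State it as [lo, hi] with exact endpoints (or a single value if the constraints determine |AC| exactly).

|AB| ∈ {39}
|BC| ∈ {2}
|AC| ∈ {5·√(61)}

|AC| = 5·√(61)  (≈ 39.0512)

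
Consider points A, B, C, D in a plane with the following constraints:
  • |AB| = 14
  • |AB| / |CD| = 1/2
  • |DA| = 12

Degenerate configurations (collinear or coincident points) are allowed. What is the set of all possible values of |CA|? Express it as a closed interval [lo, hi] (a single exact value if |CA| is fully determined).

|CA| ∈ [16, 40]  (≈ [16.0000, 40.0000])

|AB| ∈ {14}
|AD| ∈ {12}
|CD| ∈ {28}
|BD| ∈ [2, 26]
|AC| ∈ [16, 40]
|BC| ∈ [2, 54]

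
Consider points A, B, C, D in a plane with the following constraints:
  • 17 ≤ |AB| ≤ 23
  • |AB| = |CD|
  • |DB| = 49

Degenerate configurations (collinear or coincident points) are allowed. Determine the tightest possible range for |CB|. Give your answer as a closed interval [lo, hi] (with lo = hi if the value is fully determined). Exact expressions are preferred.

|CB| ∈ [26, 72]  (≈ [26.0000, 72.0000])

|AB| ∈ [17, 23]
|BD| ∈ {49}
|CD| ∈ [17, 23]
|AD| ∈ [26, 72]
|BC| ∈ [26, 72]
|AC| ∈ [3, 95]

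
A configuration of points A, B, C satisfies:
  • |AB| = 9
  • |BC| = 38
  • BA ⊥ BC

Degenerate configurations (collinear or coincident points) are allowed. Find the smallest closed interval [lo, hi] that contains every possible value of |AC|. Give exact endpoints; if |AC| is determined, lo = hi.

|AB| ∈ {9}
|BC| ∈ {38}
|AC| ∈ {5·√(61)}

|AC| = 5·√(61)  (≈ 39.0512)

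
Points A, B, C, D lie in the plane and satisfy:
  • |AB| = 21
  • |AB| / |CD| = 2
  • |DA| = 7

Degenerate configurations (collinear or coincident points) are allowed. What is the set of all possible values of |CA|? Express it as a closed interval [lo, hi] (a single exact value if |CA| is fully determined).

|AB| ∈ {21}
|AD| ∈ {7}
|CD| ∈ {21/2}
|BD| ∈ [14, 28]
|AC| ∈ [7/2, 35/2]
|BC| ∈ [7/2, 77/2]

|CA| ∈ [7/2, 35/2]  (≈ [3.5000, 17.5000])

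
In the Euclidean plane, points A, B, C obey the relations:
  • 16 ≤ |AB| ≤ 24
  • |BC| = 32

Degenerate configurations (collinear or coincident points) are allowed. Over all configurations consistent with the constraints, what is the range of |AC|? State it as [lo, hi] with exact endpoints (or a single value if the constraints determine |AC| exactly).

|AB| ∈ [16, 24]
|BC| ∈ {32}
|AC| ∈ [8, 56]

|AC| ∈ [8, 56]  (≈ [8.0000, 56.0000])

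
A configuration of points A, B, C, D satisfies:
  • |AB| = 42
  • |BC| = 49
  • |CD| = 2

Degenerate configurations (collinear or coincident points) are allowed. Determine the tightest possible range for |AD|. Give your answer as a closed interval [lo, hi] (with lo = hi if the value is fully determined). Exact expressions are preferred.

|AB| ∈ {42}
|BC| ∈ {49}
|CD| ∈ {2}
|AC| ∈ [7, 91]
|BD| ∈ [47, 51]
|AD| ∈ [5, 93]

|AD| ∈ [5, 93]  (≈ [5.0000, 93.0000])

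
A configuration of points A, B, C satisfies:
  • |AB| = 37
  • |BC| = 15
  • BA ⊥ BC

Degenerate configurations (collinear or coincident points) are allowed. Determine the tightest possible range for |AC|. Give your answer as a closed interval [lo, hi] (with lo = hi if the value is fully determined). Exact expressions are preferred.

|AC| = √(1594)  (≈ 39.9249)

|AB| ∈ {37}
|BC| ∈ {15}
|AC| ∈ {√(1594)}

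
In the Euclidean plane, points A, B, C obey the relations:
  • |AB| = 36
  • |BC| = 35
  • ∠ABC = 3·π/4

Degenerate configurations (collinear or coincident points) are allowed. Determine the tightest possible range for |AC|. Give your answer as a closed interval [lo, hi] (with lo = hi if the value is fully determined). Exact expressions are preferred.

|AC| = √(1260·√(2) + 2521)  (≈ 65.5966)

|AB| ∈ {36}
|BC| ∈ {35}
|AC| ∈ {√(1260·√(2) + 2521)}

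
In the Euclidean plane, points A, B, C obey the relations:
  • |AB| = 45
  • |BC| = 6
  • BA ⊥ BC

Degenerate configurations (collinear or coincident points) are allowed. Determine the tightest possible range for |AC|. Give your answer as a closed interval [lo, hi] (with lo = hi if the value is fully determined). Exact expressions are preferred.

|AC| = 3·√(229)  (≈ 45.3982)

|AB| ∈ {45}
|BC| ∈ {6}
|AC| ∈ {3·√(229)}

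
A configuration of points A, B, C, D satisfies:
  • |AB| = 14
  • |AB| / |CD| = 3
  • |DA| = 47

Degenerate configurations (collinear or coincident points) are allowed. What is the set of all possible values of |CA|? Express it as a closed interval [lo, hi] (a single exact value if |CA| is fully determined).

|CA| ∈ [127/3, 155/3]  (≈ [42.3333, 51.6667])

|AB| ∈ {14}
|AD| ∈ {47}
|CD| ∈ {14/3}
|BD| ∈ [33, 61]
|AC| ∈ [127/3, 155/3]
|BC| ∈ [85/3, 197/3]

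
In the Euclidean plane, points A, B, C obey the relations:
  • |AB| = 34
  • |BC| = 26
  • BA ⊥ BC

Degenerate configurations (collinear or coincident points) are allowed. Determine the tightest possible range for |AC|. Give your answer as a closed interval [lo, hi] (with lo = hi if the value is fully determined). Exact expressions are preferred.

|AC| = 2·√(458)  (≈ 42.8019)

|AB| ∈ {34}
|BC| ∈ {26}
|AC| ∈ {2·√(458)}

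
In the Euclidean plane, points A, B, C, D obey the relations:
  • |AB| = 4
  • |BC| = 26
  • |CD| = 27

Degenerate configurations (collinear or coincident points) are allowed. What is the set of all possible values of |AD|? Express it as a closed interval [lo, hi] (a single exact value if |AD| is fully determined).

|AB| ∈ {4}
|BC| ∈ {26}
|CD| ∈ {27}
|AC| ∈ [22, 30]
|BD| ∈ [1, 53]
|AD| ∈ [0, 57]

|AD| ∈ [0, 57]  (≈ [0.0000, 57.0000])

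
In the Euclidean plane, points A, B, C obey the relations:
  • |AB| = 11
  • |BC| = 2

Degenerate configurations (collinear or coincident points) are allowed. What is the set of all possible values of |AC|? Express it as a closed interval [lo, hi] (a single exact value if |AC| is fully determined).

|AC| ∈ [9, 13]  (≈ [9.0000, 13.0000])

|AB| ∈ {11}
|BC| ∈ {2}
|AC| ∈ [9, 13]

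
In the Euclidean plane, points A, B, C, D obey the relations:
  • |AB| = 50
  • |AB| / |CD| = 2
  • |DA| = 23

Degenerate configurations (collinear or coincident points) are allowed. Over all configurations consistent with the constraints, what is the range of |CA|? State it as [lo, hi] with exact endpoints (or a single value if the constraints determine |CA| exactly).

|CA| ∈ [2, 48]  (≈ [2.0000, 48.0000])

|AB| ∈ {50}
|AD| ∈ {23}
|CD| ∈ {25}
|BD| ∈ [27, 73]
|AC| ∈ [2, 48]
|BC| ∈ [2, 98]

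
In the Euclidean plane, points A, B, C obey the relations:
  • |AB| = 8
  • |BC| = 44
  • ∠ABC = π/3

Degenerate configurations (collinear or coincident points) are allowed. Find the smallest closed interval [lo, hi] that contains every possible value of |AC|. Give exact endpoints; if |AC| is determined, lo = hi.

|AB| ∈ {8}
|BC| ∈ {44}
|AC| ∈ {4·√(103)}

|AC| = 4·√(103)  (≈ 40.5956)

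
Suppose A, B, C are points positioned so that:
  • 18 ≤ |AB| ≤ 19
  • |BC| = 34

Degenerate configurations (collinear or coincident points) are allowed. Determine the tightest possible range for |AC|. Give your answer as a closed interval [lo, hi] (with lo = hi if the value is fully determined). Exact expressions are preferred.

|AC| ∈ [15, 53]  (≈ [15.0000, 53.0000])

|AB| ∈ [18, 19]
|BC| ∈ {34}
|AC| ∈ [15, 53]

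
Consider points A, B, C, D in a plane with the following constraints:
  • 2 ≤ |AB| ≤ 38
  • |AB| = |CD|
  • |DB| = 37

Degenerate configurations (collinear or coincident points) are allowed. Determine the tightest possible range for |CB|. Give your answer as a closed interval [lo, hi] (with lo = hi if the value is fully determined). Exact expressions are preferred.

|CB| ∈ [0, 75]  (≈ [0.0000, 75.0000])

|AB| ∈ [2, 38]
|BD| ∈ {37}
|CD| ∈ [2, 38]
|AD| ∈ [0, 75]
|BC| ∈ [0, 75]
|AC| ∈ [0, 113]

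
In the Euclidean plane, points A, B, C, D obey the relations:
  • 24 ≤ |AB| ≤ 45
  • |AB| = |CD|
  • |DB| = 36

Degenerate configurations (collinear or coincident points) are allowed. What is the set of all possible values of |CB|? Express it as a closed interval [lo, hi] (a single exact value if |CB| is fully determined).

|AB| ∈ [24, 45]
|BD| ∈ {36}
|CD| ∈ [24, 45]
|AD| ∈ [0, 81]
|BC| ∈ [0, 81]
|AC| ∈ [0, 126]

|CB| ∈ [0, 81]  (≈ [0.0000, 81.0000])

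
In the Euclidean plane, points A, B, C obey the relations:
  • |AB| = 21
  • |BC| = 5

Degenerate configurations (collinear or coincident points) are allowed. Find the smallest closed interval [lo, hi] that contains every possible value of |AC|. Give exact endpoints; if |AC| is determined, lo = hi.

|AB| ∈ {21}
|BC| ∈ {5}
|AC| ∈ [16, 26]

|AC| ∈ [16, 26]  (≈ [16.0000, 26.0000])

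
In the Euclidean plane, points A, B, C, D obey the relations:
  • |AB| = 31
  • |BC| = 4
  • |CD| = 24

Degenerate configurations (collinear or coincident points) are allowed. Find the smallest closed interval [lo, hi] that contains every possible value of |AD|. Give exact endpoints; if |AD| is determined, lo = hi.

|AB| ∈ {31}
|BC| ∈ {4}
|CD| ∈ {24}
|AC| ∈ [27, 35]
|BD| ∈ [20, 28]
|AD| ∈ [3, 59]

|AD| ∈ [3, 59]  (≈ [3.0000, 59.0000])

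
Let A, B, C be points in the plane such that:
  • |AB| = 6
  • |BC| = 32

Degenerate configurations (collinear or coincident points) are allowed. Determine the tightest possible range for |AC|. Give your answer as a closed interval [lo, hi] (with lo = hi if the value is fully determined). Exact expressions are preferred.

|AB| ∈ {6}
|BC| ∈ {32}
|AC| ∈ [26, 38]

|AC| ∈ [26, 38]  (≈ [26.0000, 38.0000])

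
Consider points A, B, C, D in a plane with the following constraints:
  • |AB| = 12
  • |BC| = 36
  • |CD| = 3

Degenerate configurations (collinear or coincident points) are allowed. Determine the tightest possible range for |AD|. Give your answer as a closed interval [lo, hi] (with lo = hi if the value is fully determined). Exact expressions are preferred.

|AB| ∈ {12}
|BC| ∈ {36}
|CD| ∈ {3}
|AC| ∈ [24, 48]
|BD| ∈ [33, 39]
|AD| ∈ [21, 51]

|AD| ∈ [21, 51]  (≈ [21.0000, 51.0000])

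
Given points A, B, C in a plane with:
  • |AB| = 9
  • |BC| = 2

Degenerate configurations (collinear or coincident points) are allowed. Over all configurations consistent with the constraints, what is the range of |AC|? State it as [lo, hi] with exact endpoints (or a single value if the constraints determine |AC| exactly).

|AC| ∈ [7, 11]  (≈ [7.0000, 11.0000])

|AB| ∈ {9}
|BC| ∈ {2}
|AC| ∈ [7, 11]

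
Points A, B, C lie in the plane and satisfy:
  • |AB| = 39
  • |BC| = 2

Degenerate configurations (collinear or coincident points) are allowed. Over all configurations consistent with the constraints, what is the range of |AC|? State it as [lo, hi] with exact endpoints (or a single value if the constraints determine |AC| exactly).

|AB| ∈ {39}
|BC| ∈ {2}
|AC| ∈ [37, 41]

|AC| ∈ [37, 41]  (≈ [37.0000, 41.0000])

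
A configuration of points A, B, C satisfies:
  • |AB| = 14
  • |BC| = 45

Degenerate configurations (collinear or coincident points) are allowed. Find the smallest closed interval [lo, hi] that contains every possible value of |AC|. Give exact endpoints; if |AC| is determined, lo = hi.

|AC| ∈ [31, 59]  (≈ [31.0000, 59.0000])

|AB| ∈ {14}
|BC| ∈ {45}
|AC| ∈ [31, 59]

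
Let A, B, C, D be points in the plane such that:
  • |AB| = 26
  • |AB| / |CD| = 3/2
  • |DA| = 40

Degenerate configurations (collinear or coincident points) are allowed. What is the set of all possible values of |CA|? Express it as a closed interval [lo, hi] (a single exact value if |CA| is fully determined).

|AB| ∈ {26}
|AD| ∈ {40}
|CD| ∈ {52/3}
|BD| ∈ [14, 66]
|AC| ∈ [68/3, 172/3]
|BC| ∈ [0, 250/3]

|CA| ∈ [68/3, 172/3]  (≈ [22.6667, 57.3333])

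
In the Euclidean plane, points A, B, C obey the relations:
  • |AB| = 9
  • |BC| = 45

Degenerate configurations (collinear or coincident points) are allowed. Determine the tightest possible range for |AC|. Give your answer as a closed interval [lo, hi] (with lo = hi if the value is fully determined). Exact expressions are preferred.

|AB| ∈ {9}
|BC| ∈ {45}
|AC| ∈ [36, 54]

|AC| ∈ [36, 54]  (≈ [36.0000, 54.0000])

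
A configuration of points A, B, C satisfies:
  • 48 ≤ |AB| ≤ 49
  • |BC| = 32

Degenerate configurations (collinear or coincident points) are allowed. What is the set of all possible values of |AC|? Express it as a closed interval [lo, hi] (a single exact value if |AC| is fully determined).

|AC| ∈ [16, 81]  (≈ [16.0000, 81.0000])

|AB| ∈ [48, 49]
|BC| ∈ {32}
|AC| ∈ [16, 81]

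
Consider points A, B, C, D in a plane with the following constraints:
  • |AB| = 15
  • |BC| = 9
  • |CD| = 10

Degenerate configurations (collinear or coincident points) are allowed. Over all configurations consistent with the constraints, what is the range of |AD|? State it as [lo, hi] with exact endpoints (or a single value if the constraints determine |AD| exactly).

|AB| ∈ {15}
|BC| ∈ {9}
|CD| ∈ {10}
|AC| ∈ [6, 24]
|BD| ∈ [1, 19]
|AD| ∈ [0, 34]

|AD| ∈ [0, 34]  (≈ [0.0000, 34.0000])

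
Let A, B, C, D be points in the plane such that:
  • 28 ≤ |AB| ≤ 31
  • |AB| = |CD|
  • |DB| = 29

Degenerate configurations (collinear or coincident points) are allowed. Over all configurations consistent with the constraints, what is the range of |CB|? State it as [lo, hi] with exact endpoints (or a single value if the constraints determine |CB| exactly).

|AB| ∈ [28, 31]
|BD| ∈ {29}
|CD| ∈ [28, 31]
|AD| ∈ [0, 60]
|BC| ∈ [0, 60]
|AC| ∈ [0, 91]

|CB| ∈ [0, 60]  (≈ [0.0000, 60.0000])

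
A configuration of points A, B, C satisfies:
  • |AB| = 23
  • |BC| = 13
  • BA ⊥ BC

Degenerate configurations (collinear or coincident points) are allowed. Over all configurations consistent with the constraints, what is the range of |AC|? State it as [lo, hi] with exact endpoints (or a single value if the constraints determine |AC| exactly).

|AB| ∈ {23}
|BC| ∈ {13}
|AC| ∈ {√(698)}

|AC| = √(698)  (≈ 26.4197)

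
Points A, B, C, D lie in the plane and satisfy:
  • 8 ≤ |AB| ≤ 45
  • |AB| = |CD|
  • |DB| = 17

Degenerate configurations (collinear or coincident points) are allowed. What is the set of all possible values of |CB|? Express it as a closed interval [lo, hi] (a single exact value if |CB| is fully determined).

|AB| ∈ [8, 45]
|BD| ∈ {17}
|CD| ∈ [8, 45]
|AD| ∈ [0, 62]
|BC| ∈ [0, 62]
|AC| ∈ [0, 107]

|CB| ∈ [0, 62]  (≈ [0.0000, 62.0000])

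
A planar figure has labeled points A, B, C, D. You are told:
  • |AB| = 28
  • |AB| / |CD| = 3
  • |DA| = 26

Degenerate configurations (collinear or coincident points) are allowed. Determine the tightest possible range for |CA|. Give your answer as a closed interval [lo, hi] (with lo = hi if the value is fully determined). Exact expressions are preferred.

|CA| ∈ [50/3, 106/3]  (≈ [16.6667, 35.3333])

|AB| ∈ {28}
|AD| ∈ {26}
|CD| ∈ {28/3}
|BD| ∈ [2, 54]
|AC| ∈ [50/3, 106/3]
|BC| ∈ [0, 190/3]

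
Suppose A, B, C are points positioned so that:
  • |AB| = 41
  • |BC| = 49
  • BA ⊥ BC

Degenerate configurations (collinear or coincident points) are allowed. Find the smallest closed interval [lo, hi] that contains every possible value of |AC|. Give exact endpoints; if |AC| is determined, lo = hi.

|AB| ∈ {41}
|BC| ∈ {49}
|AC| ∈ {√(4082)}

|AC| = √(4082)  (≈ 63.8905)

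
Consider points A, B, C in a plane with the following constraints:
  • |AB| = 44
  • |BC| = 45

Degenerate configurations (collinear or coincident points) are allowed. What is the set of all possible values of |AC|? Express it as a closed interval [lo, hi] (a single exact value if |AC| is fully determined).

|AB| ∈ {44}
|BC| ∈ {45}
|AC| ∈ [1, 89]

|AC| ∈ [1, 89]  (≈ [1.0000, 89.0000])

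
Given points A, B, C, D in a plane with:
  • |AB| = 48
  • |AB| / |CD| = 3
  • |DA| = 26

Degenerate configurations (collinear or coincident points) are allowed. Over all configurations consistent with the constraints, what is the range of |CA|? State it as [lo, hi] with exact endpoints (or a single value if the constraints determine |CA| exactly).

|AB| ∈ {48}
|AD| ∈ {26}
|CD| ∈ {16}
|BD| ∈ [22, 74]
|AC| ∈ [10, 42]
|BC| ∈ [6, 90]

|CA| ∈ [10, 42]  (≈ [10.0000, 42.0000])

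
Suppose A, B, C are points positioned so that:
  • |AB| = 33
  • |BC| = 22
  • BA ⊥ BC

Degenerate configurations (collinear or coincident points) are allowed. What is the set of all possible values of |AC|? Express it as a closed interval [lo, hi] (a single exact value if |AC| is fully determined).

|AC| = 11·√(13)  (≈ 39.6611)

|AB| ∈ {33}
|BC| ∈ {22}
|AC| ∈ {11·√(13)}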